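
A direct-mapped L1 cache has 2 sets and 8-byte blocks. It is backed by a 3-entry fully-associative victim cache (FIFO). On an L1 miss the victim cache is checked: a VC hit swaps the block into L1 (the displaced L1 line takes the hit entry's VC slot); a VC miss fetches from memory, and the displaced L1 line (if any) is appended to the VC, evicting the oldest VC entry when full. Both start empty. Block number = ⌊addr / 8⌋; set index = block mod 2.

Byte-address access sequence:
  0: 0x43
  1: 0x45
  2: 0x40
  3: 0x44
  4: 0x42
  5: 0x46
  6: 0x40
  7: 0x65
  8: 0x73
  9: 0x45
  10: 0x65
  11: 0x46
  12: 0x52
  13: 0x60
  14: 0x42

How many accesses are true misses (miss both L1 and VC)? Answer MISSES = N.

0: 0x43 (blk 8, set 0) → MISS  vc=[]
1: 0x45 (blk 8, set 0) → L1-HIT  vc=[]
2: 0x40 (blk 8, set 0) → L1-HIT  vc=[]
3: 0x44 (blk 8, set 0) → L1-HIT  vc=[]
4: 0x42 (blk 8, set 0) → L1-HIT  vc=[]
5: 0x46 (blk 8, set 0) → L1-HIT  vc=[]
6: 0x40 (blk 8, set 0) → L1-HIT  vc=[]
7: 0x65 (blk 12, set 0) → MISS  vc=[8]
8: 0x73 (blk 14, set 0) → MISS  vc=[8, 12]
9: 0x45 (blk 8, set 0) → VC-HIT  vc=[14, 12]
10: 0x65 (blk 12, set 0) → VC-HIT  vc=[14, 8]
11: 0x46 (blk 8, set 0) → VC-HIT  vc=[14, 12]
12: 0x52 (blk 10, set 0) → MISS  vc=[14, 12, 8]
13: 0x60 (blk 12, set 0) → VC-HIT  vc=[14, 10, 8]
14: 0x42 (blk 8, set 0) → VC-HIT  vc=[14, 10, 12]

MISSES = 4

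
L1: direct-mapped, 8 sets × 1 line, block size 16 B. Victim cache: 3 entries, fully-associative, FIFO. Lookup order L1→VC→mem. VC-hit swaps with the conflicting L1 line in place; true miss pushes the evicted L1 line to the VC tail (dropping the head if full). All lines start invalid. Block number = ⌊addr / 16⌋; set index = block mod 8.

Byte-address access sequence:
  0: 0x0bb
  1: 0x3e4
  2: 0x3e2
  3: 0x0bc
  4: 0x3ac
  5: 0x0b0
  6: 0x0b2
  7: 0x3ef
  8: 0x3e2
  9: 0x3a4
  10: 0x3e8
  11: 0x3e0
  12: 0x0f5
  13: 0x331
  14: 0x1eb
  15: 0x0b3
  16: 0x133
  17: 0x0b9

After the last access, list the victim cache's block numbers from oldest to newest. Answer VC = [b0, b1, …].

#0 0xbb→b11/s3 MISS; vc=[]
#1 0x3e4→b62/s6 MISS; vc=[]
#2 0x3e2→b62/s6 L1-HIT; vc=[]
#3 0xbc→b11/s3 L1-HIT; vc=[]
#4 0x3ac→b58/s2 MISS; vc=[]
#5 0xb0→b11/s3 L1-HIT; vc=[]
#6 0xb2→b11/s3 L1-HIT; vc=[]
#7 0x3ef→b62/s6 L1-HIT; vc=[]
#8 0x3e2→b62/s6 L1-HIT; vc=[]
#9 0x3a4→b58/s2 L1-HIT; vc=[]
#10 0x3e8→b62/s6 L1-HIT; vc=[]
#11 0x3e0→b62/s6 L1-HIT; vc=[]
#12 0xf5→b15/s7 MISS; vc=[]
#13 0x331→b51/s3 MISS; vc=[11]
#14 0x1eb→b30/s6 MISS; vc=[11,62]
#15 0xb3→b11/s3 VC-HIT; vc=[51,62]
#16 0x133→b19/s3 MISS; vc=[51,62,11]
#17 0xb9→b11/s3 VC-HIT; vc=[51,62,19]

VC = [51, 62, 19]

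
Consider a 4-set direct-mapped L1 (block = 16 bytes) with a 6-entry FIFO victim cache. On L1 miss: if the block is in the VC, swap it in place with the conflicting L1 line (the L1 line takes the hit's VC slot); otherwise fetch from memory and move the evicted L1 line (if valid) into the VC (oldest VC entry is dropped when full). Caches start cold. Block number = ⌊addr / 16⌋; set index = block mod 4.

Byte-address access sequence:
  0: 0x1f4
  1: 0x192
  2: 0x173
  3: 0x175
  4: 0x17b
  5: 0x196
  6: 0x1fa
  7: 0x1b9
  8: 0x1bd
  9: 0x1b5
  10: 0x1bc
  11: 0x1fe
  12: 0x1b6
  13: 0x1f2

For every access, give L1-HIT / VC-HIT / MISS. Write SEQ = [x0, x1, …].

SEQ = [MISS, MISS, MISS, L1-HIT, L1-HIT, L1-HIT, VC-HIT, MISS, L1-HIT, L1-HIT, L1-HIT, VC-HIT, VC-HIT, VC-HIT]

0: 0x1f4 (blk 31, set 3) → MISS  vc=[]
1: 0x192 (blk 25, set 1) → MISS  vc=[]
2: 0x173 (blk 23, set 3) → MISS  vc=[31]
3: 0x175 (blk 23, set 3) → L1-HIT  vc=[31]
4: 0x17b (blk 23, set 3) → L1-HIT  vc=[31]
5: 0x196 (blk 25, set 1) → L1-HIT  vc=[31]
6: 0x1fa (blk 31, set 3) → VC-HIT  vc=[23]
7: 0x1b9 (blk 27, set 3) → MISS  vc=[23, 31]
8: 0x1bd (blk 27, set 3) → L1-HIT  vc=[23, 31]
9: 0x1b5 (blk 27, set 3) → L1-HIT  vc=[23, 31]
10: 0x1bc (blk 27, set 3) → L1-HIT  vc=[23, 31]
11: 0x1fe (blk 31, set 3) → VC-HIT  vc=[23, 27]
12: 0x1b6 (blk 27, set 3) → VC-HIT  vc=[23, 31]
13: 0x1f2 (blk 31, set 3) → VC-HIT  vc=[23, 27]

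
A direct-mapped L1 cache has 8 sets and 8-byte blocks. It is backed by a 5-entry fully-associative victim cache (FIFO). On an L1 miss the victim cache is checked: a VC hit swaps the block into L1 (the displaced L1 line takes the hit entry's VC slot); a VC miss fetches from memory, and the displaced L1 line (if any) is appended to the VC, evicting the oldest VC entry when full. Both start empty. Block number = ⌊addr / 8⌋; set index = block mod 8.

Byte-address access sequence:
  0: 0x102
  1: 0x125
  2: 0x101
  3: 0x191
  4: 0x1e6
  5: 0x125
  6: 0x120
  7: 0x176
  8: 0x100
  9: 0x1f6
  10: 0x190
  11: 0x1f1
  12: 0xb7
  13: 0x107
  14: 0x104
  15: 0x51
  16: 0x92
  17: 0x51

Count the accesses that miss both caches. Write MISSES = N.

MISSES = 9

  [0] addr=0x102 blk=32 s=0: MISS | VC []
  [1] addr=0x125 blk=36 s=4: MISS | VC []
  [2] addr=0x101 blk=32 s=0: L1-HIT | VC []
  [3] addr=0x191 blk=50 s=2: MISS | VC []
  [4] addr=0x1e6 blk=60 s=4: MISS | VC [36]
  [5] addr=0x125 blk=36 s=4: VC-HIT | VC [60]
  [6] addr=0x120 blk=36 s=4: L1-HIT | VC [60]
  [7] addr=0x176 blk=46 s=6: MISS | VC [60]
  [8] addr=0x100 blk=32 s=0: L1-HIT | VC [60]
  [9] addr=0x1f6 blk=62 s=6: MISS | VC [60, 46]
  [10] addr=0x190 blk=50 s=2: L1-HIT | VC [60, 46]
  [11] addr=0x1f1 blk=62 s=6: L1-HIT | VC [60, 46]
  [12] addr=0xb7 blk=22 s=6: MISS | VC [60, 46, 62]
  [13] addr=0x107 blk=32 s=0: L1-HIT | VC [60, 46, 62]
  [14] addr=0x104 blk=32 s=0: L1-HIT | VC [60, 46, 62]
  [15] addr=0x51 blk=10 s=2: MISS | VC [60, 46, 62, 50]
  [16] addr=0x92 blk=18 s=2: MISS | VC [60, 46, 62, 50, 10]
  [17] addr=0x51 blk=10 s=2: VC-HIT | VC [60, 46, 62, 50, 18]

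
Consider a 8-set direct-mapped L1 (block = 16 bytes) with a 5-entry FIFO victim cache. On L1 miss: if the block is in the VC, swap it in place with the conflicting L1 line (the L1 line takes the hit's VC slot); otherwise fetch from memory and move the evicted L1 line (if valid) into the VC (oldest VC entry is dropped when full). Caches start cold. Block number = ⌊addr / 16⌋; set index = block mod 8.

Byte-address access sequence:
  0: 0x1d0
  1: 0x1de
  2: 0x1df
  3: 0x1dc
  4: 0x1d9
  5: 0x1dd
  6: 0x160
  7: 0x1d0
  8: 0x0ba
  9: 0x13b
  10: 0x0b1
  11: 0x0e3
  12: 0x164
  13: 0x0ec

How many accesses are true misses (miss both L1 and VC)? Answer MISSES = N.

0: 0x1d0 (blk 29, set 5) → MISS  vc=[]
1: 0x1de (blk 29, set 5) → L1-HIT  vc=[]
2: 0x1df (blk 29, set 5) → L1-HIT  vc=[]
3: 0x1dc (blk 29, set 5) → L1-HIT  vc=[]
4: 0x1d9 (blk 29, set 5) → L1-HIT  vc=[]
5: 0x1dd (blk 29, set 5) → L1-HIT  vc=[]
6: 0x160 (blk 22, set 6) → MISS  vc=[]
7: 0x1d0 (blk 29, set 5) → L1-HIT  vc=[]
8: 0xba (blk 11, set 3) → MISS  vc=[]
9: 0x13b (blk 19, set 3) → MISS  vc=[11]
10: 0xb1 (blk 11, set 3) → VC-HIT  vc=[19]
11: 0xe3 (blk 14, set 6) → MISS  vc=[19, 22]
12: 0x164 (blk 22, set 6) → VC-HIT  vc=[19, 14]
13: 0xec (blk 14, set 6) → VC-HIT  vc=[19, 22]

MISSES = 5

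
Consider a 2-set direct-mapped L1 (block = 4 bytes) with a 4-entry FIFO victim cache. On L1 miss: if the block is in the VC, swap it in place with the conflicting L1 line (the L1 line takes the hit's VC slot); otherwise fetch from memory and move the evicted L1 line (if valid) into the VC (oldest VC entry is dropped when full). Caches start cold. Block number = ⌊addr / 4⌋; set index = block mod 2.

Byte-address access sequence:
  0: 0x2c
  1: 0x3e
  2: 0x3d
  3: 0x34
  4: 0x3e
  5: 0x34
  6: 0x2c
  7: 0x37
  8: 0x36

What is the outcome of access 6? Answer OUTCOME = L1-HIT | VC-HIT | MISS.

OUTCOME = VC-HIT

  [0] addr=0x2c blk=11 s=1: MISS | VC []
  [1] addr=0x3e blk=15 s=1: MISS | VC [11]
  [2] addr=0x3d blk=15 s=1: L1-HIT | VC [11]
  [3] addr=0x34 blk=13 s=1: MISS | VC [11, 15]
  [4] addr=0x3e blk=15 s=1: VC-HIT | VC [11, 13]
  [5] addr=0x34 blk=13 s=1: VC-HIT | VC [11, 15]
  [6] addr=0x2c blk=11 s=1: VC-HIT | VC [13, 15]
  [7] addr=0x37 blk=13 s=1: VC-HIT | VC [11, 15]
  [8] addr=0x36 blk=13 s=1: L1-HIT | VC [11, 15]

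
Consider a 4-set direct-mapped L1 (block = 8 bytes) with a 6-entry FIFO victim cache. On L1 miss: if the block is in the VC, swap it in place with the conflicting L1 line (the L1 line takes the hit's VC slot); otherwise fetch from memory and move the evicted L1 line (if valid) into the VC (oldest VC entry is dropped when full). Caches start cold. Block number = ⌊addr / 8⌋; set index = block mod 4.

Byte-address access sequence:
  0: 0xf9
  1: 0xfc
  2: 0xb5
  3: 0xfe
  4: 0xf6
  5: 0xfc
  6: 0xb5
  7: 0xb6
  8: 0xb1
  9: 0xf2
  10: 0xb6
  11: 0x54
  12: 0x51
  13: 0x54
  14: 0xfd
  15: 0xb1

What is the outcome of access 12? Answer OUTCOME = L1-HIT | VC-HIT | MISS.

OUTCOME = L1-HIT

0: 0xf9 (blk 31, set 3) → MISS  vc=[]
1: 0xfc (blk 31, set 3) → L1-HIT  vc=[]
2: 0xb5 (blk 22, set 2) → MISS  vc=[]
3: 0xfe (blk 31, set 3) → L1-HIT  vc=[]
4: 0xf6 (blk 30, set 2) → MISS  vc=[22]
5: 0xfc (blk 31, set 3) → L1-HIT  vc=[22]
6: 0xb5 (blk 22, set 2) → VC-HIT  vc=[30]
7: 0xb6 (blk 22, set 2) → L1-HIT  vc=[30]
8: 0xb1 (blk 22, set 2) → L1-HIT  vc=[30]
9: 0xf2 (blk 30, set 2) → VC-HIT  vc=[22]
10: 0xb6 (blk 22, set 2) → VC-HIT  vc=[30]
11: 0x54 (blk 10, set 2) → MISS  vc=[30, 22]
12: 0x51 (blk 10, set 2) → L1-HIT  vc=[30, 22]
13: 0x54 (blk 10, set 2) → L1-HIT  vc=[30, 22]
14: 0xfd (blk 31, set 3) → L1-HIT  vc=[30, 22]
15: 0xb1 (blk 22, set 2) → VC-HIT  vc=[30, 10]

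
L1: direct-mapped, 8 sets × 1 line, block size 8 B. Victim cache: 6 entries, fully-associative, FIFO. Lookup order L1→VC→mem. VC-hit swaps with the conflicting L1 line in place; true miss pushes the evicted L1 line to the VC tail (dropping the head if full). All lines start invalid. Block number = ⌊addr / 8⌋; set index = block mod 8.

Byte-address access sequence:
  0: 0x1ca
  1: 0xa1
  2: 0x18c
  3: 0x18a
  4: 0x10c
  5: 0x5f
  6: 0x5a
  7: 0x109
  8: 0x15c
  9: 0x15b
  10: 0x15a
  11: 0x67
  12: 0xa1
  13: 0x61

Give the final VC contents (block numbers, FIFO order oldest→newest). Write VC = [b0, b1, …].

#0 0x1ca→b57/s1 MISS; vc=[]
#1 0xa1→b20/s4 MISS; vc=[]
#2 0x18c→b49/s1 MISS; vc=[57]
#3 0x18a→b49/s1 L1-HIT; vc=[57]
#4 0x10c→b33/s1 MISS; vc=[57,49]
#5 0x5f→b11/s3 MISS; vc=[57,49]
#6 0x5a→b11/s3 L1-HIT; vc=[57,49]
#7 0x109→b33/s1 L1-HIT; vc=[57,49]
#8 0x15c→b43/s3 MISS; vc=[57,49,11]
#9 0x15b→b43/s3 L1-HIT; vc=[57,49,11]
#10 0x15a→b43/s3 L1-HIT; vc=[57,49,11]
#11 0x67→b12/s4 MISS; vc=[57,49,11,20]
#12 0xa1→b20/s4 VC-HIT; vc=[57,49,11,12]
#13 0x61→b12/s4 VC-HIT; vc=[57,49,11,20]

VC = [57, 49, 11, 20]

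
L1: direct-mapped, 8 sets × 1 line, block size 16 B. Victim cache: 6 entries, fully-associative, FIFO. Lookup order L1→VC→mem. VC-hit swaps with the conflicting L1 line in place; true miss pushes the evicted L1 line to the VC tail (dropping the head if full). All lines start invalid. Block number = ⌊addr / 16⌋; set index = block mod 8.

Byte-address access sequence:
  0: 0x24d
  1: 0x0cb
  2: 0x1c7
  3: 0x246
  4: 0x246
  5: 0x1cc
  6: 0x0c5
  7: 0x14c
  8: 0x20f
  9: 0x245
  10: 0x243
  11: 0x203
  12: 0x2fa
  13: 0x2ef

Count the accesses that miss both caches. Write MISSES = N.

MISSES = 7

0: 0x24d (blk 36, set 4) → MISS  vc=[]
1: 0xcb (blk 12, set 4) → MISS  vc=[36]
2: 0x1c7 (blk 28, set 4) → MISS  vc=[36, 12]
3: 0x246 (blk 36, set 4) → VC-HIT  vc=[28, 12]
4: 0x246 (blk 36, set 4) → L1-HIT  vc=[28, 12]
5: 0x1cc (blk 28, set 4) → VC-HIT  vc=[36, 12]
6: 0xc5 (blk 12, set 4) → VC-HIT  vc=[36, 28]
7: 0x14c (blk 20, set 4) → MISS  vc=[36, 28, 12]
8: 0x20f (blk 32, set 0) → MISS  vc=[36, 28, 12]
9: 0x245 (blk 36, set 4) → VC-HIT  vc=[20, 28, 12]
10: 0x243 (blk 36, set 4) → L1-HIT  vc=[20, 28, 12]
11: 0x203 (blk 32, set 0) → L1-HIT  vc=[20, 28, 12]
12: 0x2fa (blk 47, set 7) → MISS  vc=[20, 28, 12]
13: 0x2ef (blk 46, set 6) → MISS  vc=[20, 28, 12]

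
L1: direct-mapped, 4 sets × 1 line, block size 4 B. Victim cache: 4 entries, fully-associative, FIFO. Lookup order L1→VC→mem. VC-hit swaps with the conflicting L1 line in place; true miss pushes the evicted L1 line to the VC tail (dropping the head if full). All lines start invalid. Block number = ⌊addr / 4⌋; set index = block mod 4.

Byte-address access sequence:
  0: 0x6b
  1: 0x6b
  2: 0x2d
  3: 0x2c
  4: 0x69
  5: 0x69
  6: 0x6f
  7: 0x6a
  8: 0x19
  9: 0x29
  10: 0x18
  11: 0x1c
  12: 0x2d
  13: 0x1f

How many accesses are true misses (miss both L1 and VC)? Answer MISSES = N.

MISSES = 6

#0 0x6b→b26/s2 MISS; vc=[]
#1 0x6b→b26/s2 L1-HIT; vc=[]
#2 0x2d→b11/s3 MISS; vc=[]
#3 0x2c→b11/s3 L1-HIT; vc=[]
#4 0x69→b26/s2 L1-HIT; vc=[]
#5 0x69→b26/s2 L1-HIT; vc=[]
#6 0x6f→b27/s3 MISS; vc=[11]
#7 0x6a→b26/s2 L1-HIT; vc=[11]
#8 0x19→b6/s2 MISS; vc=[11,26]
#9 0x29→b10/s2 MISS; vc=[11,26,6]
#10 0x18→b6/s2 VC-HIT; vc=[11,26,10]
#11 0x1c→b7/s3 MISS; vc=[11,26,10,27]
#12 0x2d→b11/s3 VC-HIT; vc=[7,26,10,27]
#13 0x1f→b7/s3 VC-HIT; vc=[11,26,10,27]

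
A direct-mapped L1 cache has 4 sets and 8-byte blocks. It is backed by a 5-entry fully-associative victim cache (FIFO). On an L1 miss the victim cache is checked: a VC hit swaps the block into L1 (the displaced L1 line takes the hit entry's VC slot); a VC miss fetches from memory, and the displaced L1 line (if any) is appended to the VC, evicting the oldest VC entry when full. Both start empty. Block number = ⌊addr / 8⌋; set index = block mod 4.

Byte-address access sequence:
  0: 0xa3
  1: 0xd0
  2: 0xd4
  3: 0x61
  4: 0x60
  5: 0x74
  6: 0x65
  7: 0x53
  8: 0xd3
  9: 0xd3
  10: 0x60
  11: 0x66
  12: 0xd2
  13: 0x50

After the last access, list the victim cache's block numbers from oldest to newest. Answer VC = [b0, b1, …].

VC = [20, 26, 14]

#0 0xa3→b20/s0 MISS; vc=[]
#1 0xd0→b26/s2 MISS; vc=[]
#2 0xd4→b26/s2 L1-HIT; vc=[]
#3 0x61→b12/s0 MISS; vc=[20]
#4 0x60→b12/s0 L1-HIT; vc=[20]
#5 0x74→b14/s2 MISS; vc=[20,26]
#6 0x65→b12/s0 L1-HIT; vc=[20,26]
#7 0x53→b10/s2 MISS; vc=[20,26,14]
#8 0xd3→b26/s2 VC-HIT; vc=[20,10,14]
#9 0xd3→b26/s2 L1-HIT; vc=[20,10,14]
#10 0x60→b12/s0 L1-HIT; vc=[20,10,14]
#11 0x66→b12/s0 L1-HIT; vc=[20,10,14]
#12 0xd2→b26/s2 L1-HIT; vc=[20,10,14]
#13 0x50→b10/s2 VC-HIT; vc=[20,26,14]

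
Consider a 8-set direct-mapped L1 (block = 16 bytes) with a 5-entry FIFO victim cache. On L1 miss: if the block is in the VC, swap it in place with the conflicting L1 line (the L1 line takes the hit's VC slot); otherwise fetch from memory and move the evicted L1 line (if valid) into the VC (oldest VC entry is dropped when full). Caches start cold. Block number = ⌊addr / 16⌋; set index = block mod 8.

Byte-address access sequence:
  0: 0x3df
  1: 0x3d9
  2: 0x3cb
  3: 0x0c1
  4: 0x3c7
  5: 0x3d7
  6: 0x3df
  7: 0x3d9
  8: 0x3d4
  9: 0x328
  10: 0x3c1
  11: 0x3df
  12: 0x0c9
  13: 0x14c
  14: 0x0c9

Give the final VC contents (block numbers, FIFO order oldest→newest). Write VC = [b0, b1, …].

VC = [60, 20]

  [0] addr=0x3df blk=61 s=5: MISS | VC []
  [1] addr=0x3d9 blk=61 s=5: L1-HIT | VC []
  [2] addr=0x3cb blk=60 s=4: MISS | VC []
  [3] addr=0xc1 blk=12 s=4: MISS | VC [60]
  [4] addr=0x3c7 blk=60 s=4: VC-HIT | VC [12]
  [5] addr=0x3d7 blk=61 s=5: L1-HIT | VC [12]
  [6] addr=0x3df blk=61 s=5: L1-HIT | VC [12]
  [7] addr=0x3d9 blk=61 s=5: L1-HIT | VC [12]
  [8] addr=0x3d4 blk=61 s=5: L1-HIT | VC [12]
  [9] addr=0x328 blk=50 s=2: MISS | VC [12]
  [10] addr=0x3c1 blk=60 s=4: L1-HIT | VC [12]
  [11] addr=0x3df blk=61 s=5: L1-HIT | VC [12]
  [12] addr=0xc9 blk=12 s=4: VC-HIT | VC [60]
  [13] addr=0x14c blk=20 s=4: MISS | VC [60, 12]
  [14] addr=0xc9 blk=12 s=4: VC-HIT | VC [60, 20]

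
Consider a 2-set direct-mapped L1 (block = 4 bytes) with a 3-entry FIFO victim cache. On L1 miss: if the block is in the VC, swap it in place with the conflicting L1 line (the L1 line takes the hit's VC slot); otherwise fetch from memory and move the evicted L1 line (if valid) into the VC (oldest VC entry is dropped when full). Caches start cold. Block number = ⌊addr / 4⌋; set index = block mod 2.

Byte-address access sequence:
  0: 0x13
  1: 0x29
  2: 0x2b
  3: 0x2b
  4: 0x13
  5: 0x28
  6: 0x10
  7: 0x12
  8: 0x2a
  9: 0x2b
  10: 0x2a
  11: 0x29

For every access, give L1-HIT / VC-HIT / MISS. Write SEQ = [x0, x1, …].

#0 0x13→b4/s0 MISS; vc=[]
#1 0x29→b10/s0 MISS; vc=[4]
#2 0x2b→b10/s0 L1-HIT; vc=[4]
#3 0x2b→b10/s0 L1-HIT; vc=[4]
#4 0x13→b4/s0 VC-HIT; vc=[10]
#5 0x28→b10/s0 VC-HIT; vc=[4]
#6 0x10→b4/s0 VC-HIT; vc=[10]
#7 0x12→b4/s0 L1-HIT; vc=[10]
#8 0x2a→b10/s0 VC-HIT; vc=[4]
#9 0x2b→b10/s0 L1-HIT; vc=[4]
#10 0x2a→b10/s0 L1-HIT; vc=[4]
#11 0x29→b10/s0 L1-HIT; vc=[4]

SEQ = [MISS, MISS, L1-HIT, L1-HIT, VC-HIT, VC-HIT, VC-HIT, L1-HIT, VC-HIT, L1-HIT, L1-HIT, L1-HIT]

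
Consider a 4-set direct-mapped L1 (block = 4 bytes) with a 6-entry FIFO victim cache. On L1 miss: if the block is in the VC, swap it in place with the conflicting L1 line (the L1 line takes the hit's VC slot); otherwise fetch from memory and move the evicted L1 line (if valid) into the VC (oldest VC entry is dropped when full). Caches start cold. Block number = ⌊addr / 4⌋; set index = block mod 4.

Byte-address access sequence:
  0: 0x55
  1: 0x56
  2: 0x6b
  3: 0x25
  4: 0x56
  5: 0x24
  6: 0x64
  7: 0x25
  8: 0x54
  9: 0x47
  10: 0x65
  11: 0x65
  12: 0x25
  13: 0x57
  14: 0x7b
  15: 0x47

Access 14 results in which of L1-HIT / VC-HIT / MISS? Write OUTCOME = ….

#0 0x55→b21/s1 MISS; vc=[]
#1 0x56→b21/s1 L1-HIT; vc=[]
#2 0x6b→b26/s2 MISS; vc=[]
#3 0x25→b9/s1 MISS; vc=[21]
#4 0x56→b21/s1 VC-HIT; vc=[9]
#5 0x24→b9/s1 VC-HIT; vc=[21]
#6 0x64→b25/s1 MISS; vc=[21,9]
#7 0x25→b9/s1 VC-HIT; vc=[21,25]
#8 0x54→b21/s1 VC-HIT; vc=[9,25]
#9 0x47→b17/s1 MISS; vc=[9,25,21]
#10 0x65→b25/s1 VC-HIT; vc=[9,17,21]
#11 0x65→b25/s1 L1-HIT; vc=[9,17,21]
#12 0x25→b9/s1 VC-HIT; vc=[25,17,21]
#13 0x57→b21/s1 VC-HIT; vc=[25,17,9]
#14 0x7b→b30/s2 MISS; vc=[25,17,9,26]
#15 0x47→b17/s1 VC-HIT; vc=[25,21,9,26]

OUTCOME = MISS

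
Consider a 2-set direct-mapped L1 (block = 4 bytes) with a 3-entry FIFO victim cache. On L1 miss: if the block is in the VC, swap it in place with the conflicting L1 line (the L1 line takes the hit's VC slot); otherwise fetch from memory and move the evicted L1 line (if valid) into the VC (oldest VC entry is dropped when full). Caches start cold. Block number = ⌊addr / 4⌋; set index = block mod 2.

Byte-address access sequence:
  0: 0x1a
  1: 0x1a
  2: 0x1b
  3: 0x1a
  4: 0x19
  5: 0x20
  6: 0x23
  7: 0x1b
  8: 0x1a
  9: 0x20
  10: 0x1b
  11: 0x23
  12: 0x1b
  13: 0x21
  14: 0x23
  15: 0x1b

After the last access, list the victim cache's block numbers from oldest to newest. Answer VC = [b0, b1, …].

VC = [8]

0: 0x1a (blk 6, set 0) → MISS  vc=[]
1: 0x1a (blk 6, set 0) → L1-HIT  vc=[]
2: 0x1b (blk 6, set 0) → L1-HIT  vc=[]
3: 0x1a (blk 6, set 0) → L1-HIT  vc=[]
4: 0x19 (blk 6, set 0) → L1-HIT  vc=[]
5: 0x20 (blk 8, set 0) → MISS  vc=[6]
6: 0x23 (blk 8, set 0) → L1-HIT  vc=[6]
7: 0x1b (blk 6, set 0) → VC-HIT  vc=[8]
8: 0x1a (blk 6, set 0) → L1-HIT  vc=[8]
9: 0x20 (blk 8, set 0) → VC-HIT  vc=[6]
10: 0x1b (blk 6, set 0) → VC-HIT  vc=[8]
11: 0x23 (blk 8, set 0) → VC-HIT  vc=[6]
12: 0x1b (blk 6, set 0) → VC-HIT  vc=[8]
13: 0x21 (blk 8, set 0) → VC-HIT  vc=[6]
14: 0x23 (blk 8, set 0) → L1-HIT  vc=[6]
15: 0x1b (blk 6, set 0) → VC-HIT  vc=[8]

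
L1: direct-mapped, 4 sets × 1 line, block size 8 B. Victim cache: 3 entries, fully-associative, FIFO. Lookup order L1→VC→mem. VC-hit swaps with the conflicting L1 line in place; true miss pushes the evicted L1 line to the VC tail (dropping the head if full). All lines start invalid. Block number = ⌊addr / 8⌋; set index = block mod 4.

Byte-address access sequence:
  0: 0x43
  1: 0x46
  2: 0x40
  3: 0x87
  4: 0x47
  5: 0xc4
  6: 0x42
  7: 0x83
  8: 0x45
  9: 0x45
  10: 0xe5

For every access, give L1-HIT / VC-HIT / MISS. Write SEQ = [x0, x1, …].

0: 0x43 (blk 8, set 0) → MISS  vc=[]
1: 0x46 (blk 8, set 0) → L1-HIT  vc=[]
2: 0x40 (blk 8, set 0) → L1-HIT  vc=[]
3: 0x87 (blk 16, set 0) → MISS  vc=[8]
4: 0x47 (blk 8, set 0) → VC-HIT  vc=[16]
5: 0xc4 (blk 24, set 0) → MISS  vc=[16, 8]
6: 0x42 (blk 8, set 0) → VC-HIT  vc=[16, 24]
7: 0x83 (blk 16, set 0) → VC-HIT  vc=[8, 24]
8: 0x45 (blk 8, set 0) → VC-HIT  vc=[16, 24]
9: 0x45 (blk 8, set 0) → L1-HIT  vc=[16, 24]
10: 0xe5 (blk 28, set 0) → MISS  vc=[16, 24, 8]

SEQ = [MISS, L1-HIT, L1-HIT, MISS, VC-HIT, MISS, VC-HIT, VC-HIT, VC-HIT, L1-HIT, MISS]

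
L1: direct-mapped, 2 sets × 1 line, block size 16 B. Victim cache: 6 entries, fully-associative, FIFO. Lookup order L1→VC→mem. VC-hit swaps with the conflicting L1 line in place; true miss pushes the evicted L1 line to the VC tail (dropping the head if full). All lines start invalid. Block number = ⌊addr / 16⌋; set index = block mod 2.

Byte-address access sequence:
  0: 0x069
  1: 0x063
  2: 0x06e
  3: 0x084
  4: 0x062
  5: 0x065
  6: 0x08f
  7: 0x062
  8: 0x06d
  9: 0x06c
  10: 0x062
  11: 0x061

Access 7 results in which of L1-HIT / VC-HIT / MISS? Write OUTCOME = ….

#0 0x69→b6/s0 MISS; vc=[]
#1 0x63→b6/s0 L1-HIT; vc=[]
#2 0x6e→b6/s0 L1-HIT; vc=[]
#3 0x84→b8/s0 MISS; vc=[6]
#4 0x62→b6/s0 VC-HIT; vc=[8]
#5 0x65→b6/s0 L1-HIT; vc=[8]
#6 0x8f→b8/s0 VC-HIT; vc=[6]
#7 0x62→b6/s0 VC-HIT; vc=[8]
#8 0x6d→b6/s0 L1-HIT; vc=[8]
#9 0x6c→b6/s0 L1-HIT; vc=[8]
#10 0x62→b6/s0 L1-HIT; vc=[8]
#11 0x61→b6/s0 L1-HIT; vc=[8]

OUTCOME = VC-HIT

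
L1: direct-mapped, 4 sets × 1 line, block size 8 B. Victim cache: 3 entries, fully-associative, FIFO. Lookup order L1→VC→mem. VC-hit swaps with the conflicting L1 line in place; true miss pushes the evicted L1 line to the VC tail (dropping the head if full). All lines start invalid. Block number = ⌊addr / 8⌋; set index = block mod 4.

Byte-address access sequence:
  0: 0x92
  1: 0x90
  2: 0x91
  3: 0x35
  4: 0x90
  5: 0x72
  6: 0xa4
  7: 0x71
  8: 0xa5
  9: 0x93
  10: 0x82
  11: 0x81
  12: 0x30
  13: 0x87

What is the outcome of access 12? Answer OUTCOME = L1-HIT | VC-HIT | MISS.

OUTCOME = VC-HIT

  [0] addr=0x92 blk=18 s=2: MISS | VC []
  [1] addr=0x90 blk=18 s=2: L1-HIT | VC []
  [2] addr=0x91 blk=18 s=2: L1-HIT | VC []
  [3] addr=0x35 blk=6 s=2: MISS | VC [18]
  [4] addr=0x90 blk=18 s=2: VC-HIT | VC [6]
  [5] addr=0x72 blk=14 s=2: MISS | VC [6, 18]
  [6] addr=0xa4 blk=20 s=0: MISS | VC [6, 18]
  [7] addr=0x71 blk=14 s=2: L1-HIT | VC [6, 18]
  [8] addr=0xa5 blk=20 s=0: L1-HIT | VC [6, 18]
  [9] addr=0x93 blk=18 s=2: VC-HIT | VC [6, 14]
  [10] addr=0x82 blk=16 s=0: MISS | VC [6, 14, 20]
  [11] addr=0x81 blk=16 s=0: L1-HIT | VC [6, 14, 20]
  [12] addr=0x30 blk=6 s=2: VC-HIT | VC [18, 14, 20]
  [13] addr=0x87 blk=16 s=0: L1-HIT | VC [18, 14, 20]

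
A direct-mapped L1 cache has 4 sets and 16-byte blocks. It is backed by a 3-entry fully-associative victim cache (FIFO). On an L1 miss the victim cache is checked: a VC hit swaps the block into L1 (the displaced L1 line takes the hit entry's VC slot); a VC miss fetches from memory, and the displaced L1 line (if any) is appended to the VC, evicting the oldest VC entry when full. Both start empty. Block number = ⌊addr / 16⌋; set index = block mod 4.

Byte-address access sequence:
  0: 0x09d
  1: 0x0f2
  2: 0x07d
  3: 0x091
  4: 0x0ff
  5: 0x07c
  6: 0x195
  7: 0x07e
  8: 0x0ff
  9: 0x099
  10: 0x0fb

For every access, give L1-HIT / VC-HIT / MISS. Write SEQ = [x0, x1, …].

SEQ = [MISS, MISS, MISS, L1-HIT, VC-HIT, VC-HIT, MISS, L1-HIT, VC-HIT, VC-HIT, L1-HIT]

#0 0x9d→b9/s1 MISS; vc=[]
#1 0xf2→b15/s3 MISS; vc=[]
#2 0x7d→b7/s3 MISS; vc=[15]
#3 0x91→b9/s1 L1-HIT; vc=[15]
#4 0xff→b15/s3 VC-HIT; vc=[7]
#5 0x7c→b7/s3 VC-HIT; vc=[15]
#6 0x195→b25/s1 MISS; vc=[15,9]
#7 0x7e→b7/s3 L1-HIT; vc=[15,9]
#8 0xff→b15/s3 VC-HIT; vc=[7,9]
#9 0x99→b9/s1 VC-HIT; vc=[7,25]
#10 0xfb→b15/s3 L1-HIT; vc=[7,25]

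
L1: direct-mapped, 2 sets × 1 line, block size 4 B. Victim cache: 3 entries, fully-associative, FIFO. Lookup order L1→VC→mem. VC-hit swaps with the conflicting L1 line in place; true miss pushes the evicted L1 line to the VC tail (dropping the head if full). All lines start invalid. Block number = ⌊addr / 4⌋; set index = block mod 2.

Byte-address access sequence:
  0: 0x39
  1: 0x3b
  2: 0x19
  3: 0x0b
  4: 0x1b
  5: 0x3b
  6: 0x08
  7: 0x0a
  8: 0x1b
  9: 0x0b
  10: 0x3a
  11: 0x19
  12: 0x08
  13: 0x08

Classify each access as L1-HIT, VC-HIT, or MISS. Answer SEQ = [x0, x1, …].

SEQ = [MISS, L1-HIT, MISS, MISS, VC-HIT, VC-HIT, VC-HIT, L1-HIT, VC-HIT, VC-HIT, VC-HIT, VC-HIT, VC-HIT, L1-HIT]

0: 0x39 (blk 14, set 0) → MISS  vc=[]
1: 0x3b (blk 14, set 0) → L1-HIT  vc=[]
2: 0x19 (blk 6, set 0) → MISS  vc=[14]
3: 0xb (blk 2, set 0) → MISS  vc=[14, 6]
4: 0x1b (blk 6, set 0) → VC-HIT  vc=[14, 2]
5: 0x3b (blk 14, set 0) → VC-HIT  vc=[6, 2]
6: 0x8 (blk 2, set 0) → VC-HIT  vc=[6, 14]
7: 0xa (blk 2, set 0) → L1-HIT  vc=[6, 14]
8: 0x1b (blk 6, set 0) → VC-HIT  vc=[2, 14]
9: 0xb (blk 2, set 0) → VC-HIT  vc=[6, 14]
10: 0x3a (blk 14, set 0) → VC-HIT  vc=[6, 2]
11: 0x19 (blk 6, set 0) → VC-HIT  vc=[14, 2]
12: 0x8 (blk 2, set 0) → VC-HIT  vc=[14, 6]
13: 0x8 (blk 2, set 0) → L1-HIT  vc=[14, 6]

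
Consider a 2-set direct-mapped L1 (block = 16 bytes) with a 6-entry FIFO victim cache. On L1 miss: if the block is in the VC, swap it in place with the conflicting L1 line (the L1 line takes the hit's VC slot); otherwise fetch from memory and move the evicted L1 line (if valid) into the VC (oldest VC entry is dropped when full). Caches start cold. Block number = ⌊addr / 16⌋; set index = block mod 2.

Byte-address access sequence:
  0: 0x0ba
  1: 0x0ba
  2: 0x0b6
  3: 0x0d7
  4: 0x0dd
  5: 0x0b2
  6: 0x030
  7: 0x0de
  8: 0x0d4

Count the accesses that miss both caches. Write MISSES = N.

MISSES = 3

  [0] addr=0xba blk=11 s=1: MISS | VC []
  [1] addr=0xba blk=11 s=1: L1-HIT | VC []
  [2] addr=0xb6 blk=11 s=1: L1-HIT | VC []
  [3] addr=0xd7 blk=13 s=1: MISS | VC [11]
  [4] addr=0xdd blk=13 s=1: L1-HIT | VC [11]
  [5] addr=0xb2 blk=11 s=1: VC-HIT | VC [13]
  [6] addr=0x30 blk=3 s=1: MISS | VC [13, 11]
  [7] addr=0xde blk=13 s=1: VC-HIT | VC [3, 11]
  [8] addr=0xd4 blk=13 s=1: L1-HIT | VC [3, 11]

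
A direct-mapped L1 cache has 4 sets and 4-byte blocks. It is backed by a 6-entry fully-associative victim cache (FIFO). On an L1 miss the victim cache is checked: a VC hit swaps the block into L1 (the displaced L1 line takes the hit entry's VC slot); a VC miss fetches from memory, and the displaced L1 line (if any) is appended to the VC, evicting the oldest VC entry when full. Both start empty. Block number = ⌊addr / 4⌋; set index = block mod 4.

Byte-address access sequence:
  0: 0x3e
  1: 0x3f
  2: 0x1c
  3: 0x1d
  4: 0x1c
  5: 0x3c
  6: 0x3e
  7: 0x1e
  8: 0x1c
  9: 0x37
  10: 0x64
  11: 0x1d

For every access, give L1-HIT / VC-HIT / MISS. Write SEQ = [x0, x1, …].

SEQ = [MISS, L1-HIT, MISS, L1-HIT, L1-HIT, VC-HIT, L1-HIT, VC-HIT, L1-HIT, MISS, MISS, L1-HIT]

#0 0x3e→b15/s3 MISS; vc=[]
#1 0x3f→b15/s3 L1-HIT; vc=[]
#2 0x1c→b7/s3 MISS; vc=[15]
#3 0x1d→b7/s3 L1-HIT; vc=[15]
#4 0x1c→b7/s3 L1-HIT; vc=[15]
#5 0x3c→b15/s3 VC-HIT; vc=[7]
#6 0x3e→b15/s3 L1-HIT; vc=[7]
#7 0x1e→b7/s3 VC-HIT; vc=[15]
#8 0x1c→b7/s3 L1-HIT; vc=[15]
#9 0x37→b13/s1 MISS; vc=[15]
#10 0x64→b25/s1 MISS; vc=[15,13]
#11 0x1d→b7/s3 L1-HIT; vc=[15,13]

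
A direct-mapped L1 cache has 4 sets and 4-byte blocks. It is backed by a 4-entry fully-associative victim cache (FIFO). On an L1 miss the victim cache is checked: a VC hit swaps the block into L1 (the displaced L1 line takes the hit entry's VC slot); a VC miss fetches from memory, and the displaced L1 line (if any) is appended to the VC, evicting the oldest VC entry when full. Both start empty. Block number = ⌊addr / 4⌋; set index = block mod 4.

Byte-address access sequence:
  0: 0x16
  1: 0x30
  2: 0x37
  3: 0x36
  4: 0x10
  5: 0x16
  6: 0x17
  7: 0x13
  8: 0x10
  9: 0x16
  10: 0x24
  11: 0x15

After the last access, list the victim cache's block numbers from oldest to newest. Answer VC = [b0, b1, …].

VC = [13, 12, 9]

0: 0x16 (blk 5, set 1) → MISS  vc=[]
1: 0x30 (blk 12, set 0) → MISS  vc=[]
2: 0x37 (blk 13, set 1) → MISS  vc=[5]
3: 0x36 (blk 13, set 1) → L1-HIT  vc=[5]
4: 0x10 (blk 4, set 0) → MISS  vc=[5, 12]
5: 0x16 (blk 5, set 1) → VC-HIT  vc=[13, 12]
6: 0x17 (blk 5, set 1) → L1-HIT  vc=[13, 12]
7: 0x13 (blk 4, set 0) → L1-HIT  vc=[13, 12]
8: 0x10 (blk 4, set 0) → L1-HIT  vc=[13, 12]
9: 0x16 (blk 5, set 1) → L1-HIT  vc=[13, 12]
10: 0x24 (blk 9, set 1) → MISS  vc=[13, 12, 5]
11: 0x15 (blk 5, set 1) → VC-HIT  vc=[13, 12, 9]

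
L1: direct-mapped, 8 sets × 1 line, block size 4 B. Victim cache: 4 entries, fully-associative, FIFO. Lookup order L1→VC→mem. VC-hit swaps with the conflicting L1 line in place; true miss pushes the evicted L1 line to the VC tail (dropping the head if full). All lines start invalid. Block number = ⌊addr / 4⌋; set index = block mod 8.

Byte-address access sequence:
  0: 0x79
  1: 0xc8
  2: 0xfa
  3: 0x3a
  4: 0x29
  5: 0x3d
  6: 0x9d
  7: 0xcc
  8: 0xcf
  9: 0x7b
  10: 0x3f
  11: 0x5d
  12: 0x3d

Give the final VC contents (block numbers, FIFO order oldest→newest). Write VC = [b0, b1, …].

VC = [62, 50, 39, 23]

  [0] addr=0x79 blk=30 s=6: MISS | VC []
  [1] addr=0xc8 blk=50 s=2: MISS | VC []
  [2] addr=0xfa blk=62 s=6: MISS | VC [30]
  [3] addr=0x3a blk=14 s=6: MISS | VC [30, 62]
  [4] addr=0x29 blk=10 s=2: MISS | VC [30, 62, 50]
  [5] addr=0x3d blk=15 s=7: MISS | VC [30, 62, 50]
  [6] addr=0x9d blk=39 s=7: MISS | VC [30, 62, 50, 15]
  [7] addr=0xcc blk=51 s=3: MISS | VC [30, 62, 50, 15]
  [8] addr=0xcf blk=51 s=3: L1-HIT | VC [30, 62, 50, 15]
  [9] addr=0x7b blk=30 s=6: VC-HIT | VC [14, 62, 50, 15]
  [10] addr=0x3f blk=15 s=7: VC-HIT | VC [14, 62, 50, 39]
  [11] addr=0x5d blk=23 s=7: MISS | VC [62, 50, 39, 15]
  [12] addr=0x3d blk=15 s=7: VC-HIT | VC [62, 50, 39, 23]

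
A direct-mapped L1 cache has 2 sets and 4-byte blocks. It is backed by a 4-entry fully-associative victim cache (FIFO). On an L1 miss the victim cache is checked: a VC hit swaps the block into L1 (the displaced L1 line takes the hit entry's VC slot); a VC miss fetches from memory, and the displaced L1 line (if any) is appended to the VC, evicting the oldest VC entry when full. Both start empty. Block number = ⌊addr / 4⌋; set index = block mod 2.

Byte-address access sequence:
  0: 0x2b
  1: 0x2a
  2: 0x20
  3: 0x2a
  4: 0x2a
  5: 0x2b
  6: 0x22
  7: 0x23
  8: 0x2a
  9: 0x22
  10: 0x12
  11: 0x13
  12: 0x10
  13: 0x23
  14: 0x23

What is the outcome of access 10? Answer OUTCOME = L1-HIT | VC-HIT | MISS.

OUTCOME = MISS

  [0] addr=0x2b blk=10 s=0: MISS | VC []
  [1] addr=0x2a blk=10 s=0: L1-HIT | VC []
  [2] addr=0x20 blk=8 s=0: MISS | VC [10]
  [3] addr=0x2a blk=10 s=0: VC-HIT | VC [8]
  [4] addr=0x2a blk=10 s=0: L1-HIT | VC [8]
  [5] addr=0x2b blk=10 s=0: L1-HIT | VC [8]
  [6] addr=0x22 blk=8 s=0: VC-HIT | VC [10]
  [7] addr=0x23 blk=8 s=0: L1-HIT | VC [10]
  [8] addr=0x2a blk=10 s=0: VC-HIT | VC [8]
  [9] addr=0x22 blk=8 s=0: VC-HIT | VC [10]
  [10] addr=0x12 blk=4 s=0: MISS | VC [10, 8]
  [11] addr=0x13 blk=4 s=0: L1-HIT | VC [10, 8]
  [12] addr=0x10 blk=4 s=0: L1-HIT | VC [10, 8]
  [13] addr=0x23 blk=8 s=0: VC-HIT | VC [10, 4]
  [14] addr=0x23 blk=8 s=0: L1-HIT | VC [10, 4]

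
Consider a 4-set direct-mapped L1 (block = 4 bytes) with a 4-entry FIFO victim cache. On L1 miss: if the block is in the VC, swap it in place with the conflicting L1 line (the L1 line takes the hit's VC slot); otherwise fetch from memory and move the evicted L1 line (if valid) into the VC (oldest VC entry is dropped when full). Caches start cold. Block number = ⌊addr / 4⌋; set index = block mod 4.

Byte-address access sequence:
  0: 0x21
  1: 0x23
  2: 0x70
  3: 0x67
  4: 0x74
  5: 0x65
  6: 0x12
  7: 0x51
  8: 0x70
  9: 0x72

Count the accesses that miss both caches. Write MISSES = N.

  [0] addr=0x21 blk=8 s=0: MISS | VC []
  [1] addr=0x23 blk=8 s=0: L1-HIT | VC []
  [2] addr=0x70 blk=28 s=0: MISS | VC [8]
  [3] addr=0x67 blk=25 s=1: MISS | VC [8]
  [4] addr=0x74 blk=29 s=1: MISS | VC [8, 25]
  [5] addr=0x65 blk=25 s=1: VC-HIT | VC [8, 29]
  [6] addr=0x12 blk=4 s=0: MISS | VC [8, 29, 28]
  [7] addr=0x51 blk=20 s=0: MISS | VC [8, 29, 28, 4]
  [8] addr=0x70 blk=28 s=0: VC-HIT | VC [8, 29, 20, 4]
  [9] addr=0x72 blk=28 s=0: L1-HIT | VC [8, 29, 20, 4]

MISSES = 6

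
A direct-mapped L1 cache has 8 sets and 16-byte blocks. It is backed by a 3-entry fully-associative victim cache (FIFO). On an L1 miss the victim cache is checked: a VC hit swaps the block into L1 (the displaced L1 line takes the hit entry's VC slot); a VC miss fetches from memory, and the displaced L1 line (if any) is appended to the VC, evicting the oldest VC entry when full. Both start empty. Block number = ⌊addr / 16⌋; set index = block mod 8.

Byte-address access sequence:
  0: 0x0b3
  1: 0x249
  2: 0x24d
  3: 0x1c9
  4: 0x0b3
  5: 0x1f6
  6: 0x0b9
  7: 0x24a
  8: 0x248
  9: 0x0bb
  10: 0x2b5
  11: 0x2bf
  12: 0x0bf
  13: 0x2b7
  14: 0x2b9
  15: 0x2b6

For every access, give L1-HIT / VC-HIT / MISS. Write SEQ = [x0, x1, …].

0: 0xb3 (blk 11, set 3) → MISS  vc=[]
1: 0x249 (blk 36, set 4) → MISS  vc=[]
2: 0x24d (blk 36, set 4) → L1-HIT  vc=[]
3: 0x1c9 (blk 28, set 4) → MISS  vc=[36]
4: 0xb3 (blk 11, set 3) → L1-HIT  vc=[36]
5: 0x1f6 (blk 31, set 7) → MISS  vc=[36]
6: 0xb9 (blk 11, set 3) → L1-HIT  vc=[36]
7: 0x24a (blk 36, set 4) → VC-HIT  vc=[28]
8: 0x248 (blk 36, set 4) → L1-HIT  vc=[28]
9: 0xbb (blk 11, set 3) → L1-HIT  vc=[28]
10: 0x2b5 (blk 43, set 3) → MISS  vc=[28, 11]
11: 0x2bf (blk 43, set 3) → L1-HIT  vc=[28, 11]
12: 0xbf (blk 11, set 3) → VC-HIT  vc=[28, 43]
13: 0x2b7 (blk 43, set 3) → VC-HIT  vc=[28, 11]
14: 0x2b9 (blk 43, set 3) → L1-HIT  vc=[28, 11]
15: 0x2b6 (blk 43, set 3) → L1-HIT  vc=[28, 11]

SEQ = [MISS, MISS, L1-HIT, MISS, L1-HIT, MISS, L1-HIT, VC-HIT, L1-HIT, L1-HIT, MISS, L1-HIT, VC-HIT, VC-HIT, L1-HIT, L1-HIT]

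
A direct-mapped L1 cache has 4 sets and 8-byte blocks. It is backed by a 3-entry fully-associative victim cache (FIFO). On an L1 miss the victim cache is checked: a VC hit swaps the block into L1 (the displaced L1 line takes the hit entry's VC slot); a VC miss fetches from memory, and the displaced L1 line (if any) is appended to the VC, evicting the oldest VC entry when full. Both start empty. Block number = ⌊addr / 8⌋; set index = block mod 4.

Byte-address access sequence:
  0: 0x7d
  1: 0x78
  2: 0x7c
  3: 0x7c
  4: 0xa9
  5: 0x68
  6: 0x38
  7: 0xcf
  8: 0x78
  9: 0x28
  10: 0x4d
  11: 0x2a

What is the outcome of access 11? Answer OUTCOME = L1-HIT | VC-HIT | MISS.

0: 0x7d (blk 15, set 3) → MISS  vc=[]
1: 0x78 (blk 15, set 3) → L1-HIT  vc=[]
2: 0x7c (blk 15, set 3) → L1-HIT  vc=[]
3: 0x7c (blk 15, set 3) → L1-HIT  vc=[]
4: 0xa9 (blk 21, set 1) → MISS  vc=[]
5: 0x68 (blk 13, set 1) → MISS  vc=[21]
6: 0x38 (blk 7, set 3) → MISS  vc=[21, 15]
7: 0xcf (blk 25, set 1) → MISS  vc=[21, 15, 13]
8: 0x78 (blk 15, set 3) → VC-HIT  vc=[21, 7, 13]
9: 0x28 (blk 5, set 1) → MISS  vc=[7, 13, 25]
10: 0x4d (blk 9, set 1) → MISS  vc=[13, 25, 5]
11: 0x2a (blk 5, set 1) → VC-HIT  vc=[13, 25, 9]

OUTCOME = VC-HIT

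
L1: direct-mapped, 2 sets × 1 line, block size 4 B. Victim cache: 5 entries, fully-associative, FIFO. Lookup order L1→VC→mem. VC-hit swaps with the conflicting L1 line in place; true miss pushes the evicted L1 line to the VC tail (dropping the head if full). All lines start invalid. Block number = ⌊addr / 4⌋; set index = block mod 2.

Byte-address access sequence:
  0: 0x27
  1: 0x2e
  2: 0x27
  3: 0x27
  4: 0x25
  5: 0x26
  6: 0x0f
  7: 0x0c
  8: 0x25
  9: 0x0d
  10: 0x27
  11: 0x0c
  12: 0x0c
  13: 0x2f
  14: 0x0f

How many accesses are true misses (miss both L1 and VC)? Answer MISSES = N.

#0 0x27→b9/s1 MISS; vc=[]
#1 0x2e→b11/s1 MISS; vc=[9]
#2 0x27→b9/s1 VC-HIT; vc=[11]
#3 0x27→b9/s1 L1-HIT; vc=[11]
#4 0x25→b9/s1 L1-HIT; vc=[11]
#5 0x26→b9/s1 L1-HIT; vc=[11]
#6 0xf→b3/s1 MISS; vc=[11,9]
#7 0xc→b3/s1 L1-HIT; vc=[11,9]
#8 0x25→b9/s1 VC-HIT; vc=[11,3]
#9 0xd→b3/s1 VC-HIT; vc=[11,9]
#10 0x27→b9/s1 VC-HIT; vc=[11,3]
#11 0xc→b3/s1 VC-HIT; vc=[11,9]
#12 0xc→b3/s1 L1-HIT; vc=[11,9]
#13 0x2f→b11/s1 VC-HIT; vc=[3,9]
#14 0xf→b3/s1 VC-HIT; vc=[11,9]

MISSES = 3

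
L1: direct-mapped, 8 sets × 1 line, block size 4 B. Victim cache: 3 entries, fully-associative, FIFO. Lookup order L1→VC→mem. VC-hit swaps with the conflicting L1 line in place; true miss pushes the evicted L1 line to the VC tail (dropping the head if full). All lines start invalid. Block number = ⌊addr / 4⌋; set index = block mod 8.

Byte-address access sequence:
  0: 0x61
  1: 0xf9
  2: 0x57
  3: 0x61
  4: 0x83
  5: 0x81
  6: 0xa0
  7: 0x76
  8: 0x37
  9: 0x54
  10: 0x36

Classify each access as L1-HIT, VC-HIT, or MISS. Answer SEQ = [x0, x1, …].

SEQ = [MISS, MISS, MISS, L1-HIT, MISS, L1-HIT, MISS, MISS, MISS, VC-HIT, VC-HIT]

#0 0x61→b24/s0 MISS; vc=[]
#1 0xf9→b62/s6 MISS; vc=[]
#2 0x57→b21/s5 MISS; vc=[]
#3 0x61→b24/s0 L1-HIT; vc=[]
#4 0x83→b32/s0 MISS; vc=[24]
#5 0x81→b32/s0 L1-HIT; vc=[24]
#6 0xa0→b40/s0 MISS; vc=[24,32]
#7 0x76→b29/s5 MISS; vc=[24,32,21]
#8 0x37→b13/s5 MISS; vc=[32,21,29]
#9 0x54→b21/s5 VC-HIT; vc=[32,13,29]
#10 0x36→b13/s5 VC-HIT; vc=[32,21,29]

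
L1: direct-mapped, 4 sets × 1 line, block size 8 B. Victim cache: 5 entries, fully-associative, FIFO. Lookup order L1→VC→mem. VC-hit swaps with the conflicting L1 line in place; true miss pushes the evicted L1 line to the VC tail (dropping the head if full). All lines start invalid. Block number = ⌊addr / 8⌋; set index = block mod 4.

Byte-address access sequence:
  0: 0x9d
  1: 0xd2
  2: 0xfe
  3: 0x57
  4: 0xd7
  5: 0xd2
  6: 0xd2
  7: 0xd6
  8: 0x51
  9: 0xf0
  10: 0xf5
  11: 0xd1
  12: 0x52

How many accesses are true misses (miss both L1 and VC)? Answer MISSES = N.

0: 0x9d (blk 19, set 3) → MISS  vc=[]
1: 0xd2 (blk 26, set 2) → MISS  vc=[]
2: 0xfe (blk 31, set 3) → MISS  vc=[19]
3: 0x57 (blk 10, set 2) → MISS  vc=[19, 26]
4: 0xd7 (blk 26, set 2) → VC-HIT  vc=[19, 10]
5: 0xd2 (blk 26, set 2) → L1-HIT  vc=[19, 10]
6: 0xd2 (blk 26, set 2) → L1-HIT  vc=[19, 10]
7: 0xd6 (blk 26, set 2) → L1-HIT  vc=[19, 10]
8: 0x51 (blk 10, set 2) → VC-HIT  vc=[19, 26]
9: 0xf0 (blk 30, set 2) → MISS  vc=[19, 26, 10]
10: 0xf5 (blk 30, set 2) → L1-HIT  vc=[19, 26, 10]
11: 0xd1 (blk 26, set 2) → VC-HIT  vc=[19, 30, 10]
12: 0x52 (blk 10, set 2) → VC-HIT  vc=[19, 30, 26]

MISSES = 5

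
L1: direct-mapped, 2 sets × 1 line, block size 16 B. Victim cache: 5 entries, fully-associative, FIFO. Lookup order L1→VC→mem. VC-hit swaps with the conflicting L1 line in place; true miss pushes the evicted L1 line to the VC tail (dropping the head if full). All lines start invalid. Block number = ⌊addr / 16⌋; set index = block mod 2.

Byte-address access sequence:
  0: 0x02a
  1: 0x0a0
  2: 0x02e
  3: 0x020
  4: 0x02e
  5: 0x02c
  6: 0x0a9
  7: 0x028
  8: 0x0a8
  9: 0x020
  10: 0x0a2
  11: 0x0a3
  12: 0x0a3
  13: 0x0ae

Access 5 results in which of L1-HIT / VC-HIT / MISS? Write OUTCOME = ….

  [0] addr=0x2a blk=2 s=0: MISS | VC []
  [1] addr=0xa0 blk=10 s=0: MISS | VC [2]
  [2] addr=0x2e blk=2 s=0: VC-HIT | VC [10]
  [3] addr=0x20 blk=2 s=0: L1-HIT | VC [10]
  [4] addr=0x2e blk=2 s=0: L1-HIT | VC [10]
  [5] addr=0x2c blk=2 s=0: L1-HIT | VC [10]
  [6] addr=0xa9 blk=10 s=0: VC-HIT | VC [2]
  [7] addr=0x28 blk=2 s=0: VC-HIT | VC [10]
  [8] addr=0xa8 blk=10 s=0: VC-HIT | VC [2]
  [9] addr=0x20 blk=2 s=0: VC-HIT | VC [10]
  [10] addr=0xa2 blk=10 s=0: VC-HIT | VC [2]
  [11] addr=0xa3 blk=10 s=0: L1-HIT | VC [2]
  [12] addr=0xa3 blk=10 s=0: L1-HIT | VC [2]
  [13] addr=0xae blk=10 s=0: L1-HIT | VC [2]

OUTCOME = L1-HIT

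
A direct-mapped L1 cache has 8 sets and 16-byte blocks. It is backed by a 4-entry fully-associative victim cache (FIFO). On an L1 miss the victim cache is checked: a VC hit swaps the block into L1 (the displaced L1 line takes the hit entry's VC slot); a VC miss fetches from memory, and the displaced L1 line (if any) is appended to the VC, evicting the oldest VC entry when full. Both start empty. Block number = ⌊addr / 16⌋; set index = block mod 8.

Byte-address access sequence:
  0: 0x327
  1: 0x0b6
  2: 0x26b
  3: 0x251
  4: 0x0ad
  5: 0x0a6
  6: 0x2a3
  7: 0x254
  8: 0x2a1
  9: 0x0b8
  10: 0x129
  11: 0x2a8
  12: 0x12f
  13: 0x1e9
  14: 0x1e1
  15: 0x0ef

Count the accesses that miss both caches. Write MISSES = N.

MISSES = 9

#0 0x327→b50/s2 MISS; vc=[]
#1 0xb6→b11/s3 MISS; vc=[]
#2 0x26b→b38/s6 MISS; vc=[]
#3 0x251→b37/s5 MISS; vc=[]
#4 0xad→b10/s2 MISS; vc=[50]
#5 0xa6→b10/s2 L1-HIT; vc=[50]
#6 0x2a3→b42/s2 MISS; vc=[50,10]
#7 0x254→b37/s5 L1-HIT; vc=[50,10]
#8 0x2a1→b42/s2 L1-HIT; vc=[50,10]
#9 0xb8→b11/s3 L1-HIT; vc=[50,10]
#10 0x129→b18/s2 MISS; vc=[50,10,42]
#11 0x2a8→b42/s2 VC-HIT; vc=[50,10,18]
#12 0x12f→b18/s2 VC-HIT; vc=[50,10,42]
#13 0x1e9→b30/s6 MISS; vc=[50,10,42,38]
#14 0x1e1→b30/s6 L1-HIT; vc=[50,10,42,38]
#15 0xef→b14/s6 MISS; vc=[10,42,38,30]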